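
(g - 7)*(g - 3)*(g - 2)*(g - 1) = g^4 - 13*g^3 + 53*g^2 - 83*g + 42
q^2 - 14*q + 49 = (q - 7)^2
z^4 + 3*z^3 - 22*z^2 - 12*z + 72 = (z - 3)*(z - 2)*(z + 2)*(z + 6)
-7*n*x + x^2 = x*(-7*n + x)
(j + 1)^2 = j^2 + 2*j + 1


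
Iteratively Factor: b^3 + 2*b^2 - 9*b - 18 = (b - 3)*(b^2 + 5*b + 6) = (b - 3)*(b + 3)*(b + 2)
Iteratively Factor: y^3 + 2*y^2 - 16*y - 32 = (y + 4)*(y^2 - 2*y - 8) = (y + 2)*(y + 4)*(y - 4)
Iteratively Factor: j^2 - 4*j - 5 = (j - 5)*(j + 1)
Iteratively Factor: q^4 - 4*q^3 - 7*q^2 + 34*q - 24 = (q - 2)*(q^3 - 2*q^2 - 11*q + 12) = (q - 4)*(q - 2)*(q^2 + 2*q - 3) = (q - 4)*(q - 2)*(q - 1)*(q + 3)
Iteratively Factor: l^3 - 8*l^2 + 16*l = (l)*(l^2 - 8*l + 16) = l*(l - 4)*(l - 4)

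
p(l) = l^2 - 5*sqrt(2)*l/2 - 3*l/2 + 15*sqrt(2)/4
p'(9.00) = 12.96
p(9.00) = 40.98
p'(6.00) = 6.96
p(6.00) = 11.09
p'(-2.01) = -9.06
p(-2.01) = 19.46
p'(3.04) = 1.04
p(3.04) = -0.76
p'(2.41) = -0.22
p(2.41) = -1.02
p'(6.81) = 8.58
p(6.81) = 17.39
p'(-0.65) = -6.34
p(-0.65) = 9.00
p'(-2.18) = -9.40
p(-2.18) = 21.03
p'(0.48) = -4.08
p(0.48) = 3.12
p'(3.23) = 1.42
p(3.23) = -0.53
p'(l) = 2*l - 5*sqrt(2)/2 - 3/2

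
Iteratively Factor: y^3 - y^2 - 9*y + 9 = (y + 3)*(y^2 - 4*y + 3) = (y - 3)*(y + 3)*(y - 1)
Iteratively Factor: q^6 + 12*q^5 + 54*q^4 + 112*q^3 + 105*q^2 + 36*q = (q + 1)*(q^5 + 11*q^4 + 43*q^3 + 69*q^2 + 36*q) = q*(q + 1)*(q^4 + 11*q^3 + 43*q^2 + 69*q + 36) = q*(q + 1)*(q + 3)*(q^3 + 8*q^2 + 19*q + 12) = q*(q + 1)^2*(q + 3)*(q^2 + 7*q + 12) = q*(q + 1)^2*(q + 3)*(q + 4)*(q + 3)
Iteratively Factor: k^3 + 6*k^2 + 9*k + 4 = (k + 1)*(k^2 + 5*k + 4) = (k + 1)*(k + 4)*(k + 1)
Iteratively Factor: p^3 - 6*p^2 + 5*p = (p - 1)*(p^2 - 5*p) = (p - 5)*(p - 1)*(p)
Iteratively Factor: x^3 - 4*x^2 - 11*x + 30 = (x - 5)*(x^2 + x - 6) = (x - 5)*(x - 2)*(x + 3)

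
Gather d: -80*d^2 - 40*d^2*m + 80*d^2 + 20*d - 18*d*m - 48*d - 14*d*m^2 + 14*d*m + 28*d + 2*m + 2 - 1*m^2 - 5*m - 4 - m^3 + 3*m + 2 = -40*d^2*m + d*(-14*m^2 - 4*m) - m^3 - m^2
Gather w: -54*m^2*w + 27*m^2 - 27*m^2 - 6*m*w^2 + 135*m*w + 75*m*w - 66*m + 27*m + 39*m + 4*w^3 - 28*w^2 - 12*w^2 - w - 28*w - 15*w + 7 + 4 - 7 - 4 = 4*w^3 + w^2*(-6*m - 40) + w*(-54*m^2 + 210*m - 44)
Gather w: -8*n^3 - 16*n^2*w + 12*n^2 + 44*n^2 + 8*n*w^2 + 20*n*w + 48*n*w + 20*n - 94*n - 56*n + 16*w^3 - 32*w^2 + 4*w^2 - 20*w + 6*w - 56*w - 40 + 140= -8*n^3 + 56*n^2 - 130*n + 16*w^3 + w^2*(8*n - 28) + w*(-16*n^2 + 68*n - 70) + 100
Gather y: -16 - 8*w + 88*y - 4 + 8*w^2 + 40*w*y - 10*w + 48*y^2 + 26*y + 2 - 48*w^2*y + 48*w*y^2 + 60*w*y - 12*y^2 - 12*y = 8*w^2 - 18*w + y^2*(48*w + 36) + y*(-48*w^2 + 100*w + 102) - 18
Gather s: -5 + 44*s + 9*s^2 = 9*s^2 + 44*s - 5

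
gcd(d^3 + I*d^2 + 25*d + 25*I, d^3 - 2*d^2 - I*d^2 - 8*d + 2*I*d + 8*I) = 1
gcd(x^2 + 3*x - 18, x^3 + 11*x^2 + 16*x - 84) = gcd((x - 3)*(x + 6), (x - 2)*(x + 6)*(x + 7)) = x + 6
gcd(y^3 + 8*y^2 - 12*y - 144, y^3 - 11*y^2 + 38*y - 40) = y - 4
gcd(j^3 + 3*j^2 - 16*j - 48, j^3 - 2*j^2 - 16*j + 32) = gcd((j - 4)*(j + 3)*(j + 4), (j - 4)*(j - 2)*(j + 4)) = j^2 - 16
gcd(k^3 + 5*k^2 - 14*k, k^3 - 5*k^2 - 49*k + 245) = k + 7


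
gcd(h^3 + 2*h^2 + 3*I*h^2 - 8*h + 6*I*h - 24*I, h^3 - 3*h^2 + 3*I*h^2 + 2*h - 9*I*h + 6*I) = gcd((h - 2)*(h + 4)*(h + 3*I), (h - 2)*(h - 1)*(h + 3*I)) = h^2 + h*(-2 + 3*I) - 6*I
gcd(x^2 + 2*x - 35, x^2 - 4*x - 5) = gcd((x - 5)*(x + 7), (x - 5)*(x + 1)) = x - 5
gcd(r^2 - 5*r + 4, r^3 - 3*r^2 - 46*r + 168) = r - 4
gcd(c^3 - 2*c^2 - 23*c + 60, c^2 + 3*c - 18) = c - 3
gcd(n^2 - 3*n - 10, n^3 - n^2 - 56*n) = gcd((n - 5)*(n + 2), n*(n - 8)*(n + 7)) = 1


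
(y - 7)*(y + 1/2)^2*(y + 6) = y^4 - 171*y^2/4 - 169*y/4 - 21/2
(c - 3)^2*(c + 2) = c^3 - 4*c^2 - 3*c + 18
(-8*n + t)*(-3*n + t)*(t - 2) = 24*n^2*t - 48*n^2 - 11*n*t^2 + 22*n*t + t^3 - 2*t^2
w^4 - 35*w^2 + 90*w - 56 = (w - 4)*(w - 2)*(w - 1)*(w + 7)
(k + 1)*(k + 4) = k^2 + 5*k + 4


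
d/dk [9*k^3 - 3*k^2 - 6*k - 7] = 27*k^2 - 6*k - 6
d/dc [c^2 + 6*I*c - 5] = 2*c + 6*I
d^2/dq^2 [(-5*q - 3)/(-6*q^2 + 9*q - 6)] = 2*(3*(3 - 10*q)*(2*q^2 - 3*q + 2) + (4*q - 3)^2*(5*q + 3))/(3*(2*q^2 - 3*q + 2)^3)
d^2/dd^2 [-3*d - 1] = 0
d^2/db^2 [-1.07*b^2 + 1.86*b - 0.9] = -2.14000000000000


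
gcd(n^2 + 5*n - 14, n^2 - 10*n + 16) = n - 2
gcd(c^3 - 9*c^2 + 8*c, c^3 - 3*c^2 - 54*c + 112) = c - 8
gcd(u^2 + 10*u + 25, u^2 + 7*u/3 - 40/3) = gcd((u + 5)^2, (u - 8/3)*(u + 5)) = u + 5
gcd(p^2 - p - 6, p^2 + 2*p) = p + 2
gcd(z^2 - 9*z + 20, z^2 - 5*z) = z - 5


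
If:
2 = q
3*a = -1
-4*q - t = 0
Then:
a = -1/3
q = 2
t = -8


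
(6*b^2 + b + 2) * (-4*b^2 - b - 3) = -24*b^4 - 10*b^3 - 27*b^2 - 5*b - 6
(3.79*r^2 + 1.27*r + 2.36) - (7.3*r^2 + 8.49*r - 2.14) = -3.51*r^2 - 7.22*r + 4.5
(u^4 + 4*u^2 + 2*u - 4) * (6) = 6*u^4 + 24*u^2 + 12*u - 24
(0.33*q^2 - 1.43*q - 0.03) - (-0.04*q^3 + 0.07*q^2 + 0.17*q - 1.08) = 0.04*q^3 + 0.26*q^2 - 1.6*q + 1.05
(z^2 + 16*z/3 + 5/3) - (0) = z^2 + 16*z/3 + 5/3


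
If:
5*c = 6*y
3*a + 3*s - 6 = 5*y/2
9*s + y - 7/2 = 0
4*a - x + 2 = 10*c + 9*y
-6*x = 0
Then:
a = 643/310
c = 456/775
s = 311/930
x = 0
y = 76/155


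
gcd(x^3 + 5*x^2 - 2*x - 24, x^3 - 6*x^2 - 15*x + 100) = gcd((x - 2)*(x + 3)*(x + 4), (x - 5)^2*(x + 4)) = x + 4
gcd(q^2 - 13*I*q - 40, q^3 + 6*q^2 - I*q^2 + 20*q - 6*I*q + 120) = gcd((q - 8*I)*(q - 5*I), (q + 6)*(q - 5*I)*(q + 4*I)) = q - 5*I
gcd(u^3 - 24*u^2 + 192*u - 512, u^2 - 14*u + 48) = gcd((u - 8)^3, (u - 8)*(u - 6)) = u - 8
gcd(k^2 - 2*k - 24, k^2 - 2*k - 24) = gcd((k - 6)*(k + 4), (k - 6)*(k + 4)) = k^2 - 2*k - 24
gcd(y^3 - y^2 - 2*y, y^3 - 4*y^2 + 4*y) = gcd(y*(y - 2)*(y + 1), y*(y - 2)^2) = y^2 - 2*y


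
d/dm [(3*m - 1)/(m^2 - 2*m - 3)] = (-3*m^2 + 2*m - 11)/(m^4 - 4*m^3 - 2*m^2 + 12*m + 9)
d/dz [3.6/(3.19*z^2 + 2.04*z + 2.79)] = (-22.968*z - 7.344)/(3.19*z^2 + 2.04*z + 2.79)^2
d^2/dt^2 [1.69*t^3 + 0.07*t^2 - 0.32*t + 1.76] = 10.14*t + 0.14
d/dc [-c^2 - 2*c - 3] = -2*c - 2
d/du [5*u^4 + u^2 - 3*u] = 20*u^3 + 2*u - 3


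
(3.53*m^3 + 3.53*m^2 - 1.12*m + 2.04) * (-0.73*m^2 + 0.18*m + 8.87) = -2.5769*m^5 - 1.9415*m^4 + 32.7641*m^3 + 29.6203*m^2 - 9.5672*m + 18.0948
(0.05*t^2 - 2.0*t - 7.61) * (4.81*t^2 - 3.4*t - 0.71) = 0.2405*t^4 - 9.79*t^3 - 29.8396*t^2 + 27.294*t + 5.4031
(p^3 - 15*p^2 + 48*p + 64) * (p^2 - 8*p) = p^5 - 23*p^4 + 168*p^3 - 320*p^2 - 512*p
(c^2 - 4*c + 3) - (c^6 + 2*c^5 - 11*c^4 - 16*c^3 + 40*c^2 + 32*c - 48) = -c^6 - 2*c^5 + 11*c^4 + 16*c^3 - 39*c^2 - 36*c + 51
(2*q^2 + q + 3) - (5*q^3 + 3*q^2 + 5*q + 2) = -5*q^3 - q^2 - 4*q + 1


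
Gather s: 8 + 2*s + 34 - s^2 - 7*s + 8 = -s^2 - 5*s + 50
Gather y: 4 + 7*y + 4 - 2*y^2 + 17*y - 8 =-2*y^2 + 24*y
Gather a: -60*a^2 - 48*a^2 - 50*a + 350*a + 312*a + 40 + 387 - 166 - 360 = -108*a^2 + 612*a - 99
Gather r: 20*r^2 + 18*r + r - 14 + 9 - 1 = 20*r^2 + 19*r - 6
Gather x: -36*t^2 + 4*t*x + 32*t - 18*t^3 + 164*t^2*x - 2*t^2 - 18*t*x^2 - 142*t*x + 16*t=-18*t^3 - 38*t^2 - 18*t*x^2 + 48*t + x*(164*t^2 - 138*t)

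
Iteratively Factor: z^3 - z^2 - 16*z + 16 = (z - 4)*(z^2 + 3*z - 4) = (z - 4)*(z - 1)*(z + 4)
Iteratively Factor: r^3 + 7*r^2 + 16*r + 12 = (r + 2)*(r^2 + 5*r + 6) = (r + 2)*(r + 3)*(r + 2)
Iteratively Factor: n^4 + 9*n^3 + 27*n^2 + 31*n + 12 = (n + 3)*(n^3 + 6*n^2 + 9*n + 4) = (n + 1)*(n + 3)*(n^2 + 5*n + 4) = (n + 1)*(n + 3)*(n + 4)*(n + 1)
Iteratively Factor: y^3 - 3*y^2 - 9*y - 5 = (y + 1)*(y^2 - 4*y - 5) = (y + 1)^2*(y - 5)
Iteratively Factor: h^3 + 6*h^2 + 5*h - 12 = (h - 1)*(h^2 + 7*h + 12) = (h - 1)*(h + 4)*(h + 3)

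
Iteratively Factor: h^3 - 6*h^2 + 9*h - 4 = (h - 1)*(h^2 - 5*h + 4) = (h - 4)*(h - 1)*(h - 1)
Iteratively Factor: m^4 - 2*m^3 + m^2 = (m - 1)*(m^3 - m^2) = m*(m - 1)*(m^2 - m) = m*(m - 1)^2*(m)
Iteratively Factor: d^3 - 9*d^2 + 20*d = (d - 5)*(d^2 - 4*d) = (d - 5)*(d - 4)*(d)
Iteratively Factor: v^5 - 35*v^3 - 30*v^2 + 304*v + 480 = (v - 5)*(v^4 + 5*v^3 - 10*v^2 - 80*v - 96) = (v - 5)*(v + 4)*(v^3 + v^2 - 14*v - 24) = (v - 5)*(v - 4)*(v + 4)*(v^2 + 5*v + 6) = (v - 5)*(v - 4)*(v + 2)*(v + 4)*(v + 3)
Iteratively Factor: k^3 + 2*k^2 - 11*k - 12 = (k + 4)*(k^2 - 2*k - 3) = (k + 1)*(k + 4)*(k - 3)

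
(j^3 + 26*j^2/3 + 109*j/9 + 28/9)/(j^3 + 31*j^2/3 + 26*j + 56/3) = (j + 1/3)/(j + 2)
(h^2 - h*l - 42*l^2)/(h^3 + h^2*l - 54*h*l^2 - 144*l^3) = (h - 7*l)/(h^2 - 5*h*l - 24*l^2)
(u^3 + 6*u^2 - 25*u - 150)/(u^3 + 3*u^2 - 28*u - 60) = (u + 5)/(u + 2)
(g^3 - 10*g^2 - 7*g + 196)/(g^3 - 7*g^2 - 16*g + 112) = (g - 7)/(g - 4)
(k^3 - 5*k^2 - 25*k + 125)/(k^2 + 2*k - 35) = (k^2 - 25)/(k + 7)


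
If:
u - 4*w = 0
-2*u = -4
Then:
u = 2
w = 1/2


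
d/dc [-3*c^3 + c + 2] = 1 - 9*c^2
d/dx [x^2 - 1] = 2*x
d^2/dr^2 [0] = 0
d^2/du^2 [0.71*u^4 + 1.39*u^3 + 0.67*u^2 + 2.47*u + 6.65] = 8.52*u^2 + 8.34*u + 1.34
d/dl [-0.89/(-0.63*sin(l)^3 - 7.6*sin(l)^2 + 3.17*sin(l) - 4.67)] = (-1.6821*sin(l)^2 - 13.528*sin(l) + 2.8213)*cos(l)/(0.63*sin(l)^3 + 7.6*sin(l)^2 - 3.17*sin(l) + 4.67)^2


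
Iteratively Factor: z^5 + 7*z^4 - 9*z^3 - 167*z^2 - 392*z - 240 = (z + 3)*(z^4 + 4*z^3 - 21*z^2 - 104*z - 80) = (z - 5)*(z + 3)*(z^3 + 9*z^2 + 24*z + 16) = (z - 5)*(z + 1)*(z + 3)*(z^2 + 8*z + 16) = (z - 5)*(z + 1)*(z + 3)*(z + 4)*(z + 4)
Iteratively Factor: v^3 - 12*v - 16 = (v - 4)*(v^2 + 4*v + 4) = (v - 4)*(v + 2)*(v + 2)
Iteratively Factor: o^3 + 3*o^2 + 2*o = (o + 1)*(o^2 + 2*o) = o*(o + 1)*(o + 2)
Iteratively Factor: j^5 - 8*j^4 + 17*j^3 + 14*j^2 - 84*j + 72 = (j + 2)*(j^4 - 10*j^3 + 37*j^2 - 60*j + 36) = (j - 2)*(j + 2)*(j^3 - 8*j^2 + 21*j - 18) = (j - 2)^2*(j + 2)*(j^2 - 6*j + 9) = (j - 3)*(j - 2)^2*(j + 2)*(j - 3)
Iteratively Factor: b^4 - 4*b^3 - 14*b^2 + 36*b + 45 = (b - 3)*(b^3 - b^2 - 17*b - 15) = (b - 3)*(b + 1)*(b^2 - 2*b - 15) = (b - 5)*(b - 3)*(b + 1)*(b + 3)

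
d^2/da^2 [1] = 0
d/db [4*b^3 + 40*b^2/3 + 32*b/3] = 12*b^2 + 80*b/3 + 32/3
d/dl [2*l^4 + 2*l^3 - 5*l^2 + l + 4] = 8*l^3 + 6*l^2 - 10*l + 1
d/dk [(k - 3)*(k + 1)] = 2*k - 2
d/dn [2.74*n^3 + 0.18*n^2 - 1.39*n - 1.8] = 8.22*n^2 + 0.36*n - 1.39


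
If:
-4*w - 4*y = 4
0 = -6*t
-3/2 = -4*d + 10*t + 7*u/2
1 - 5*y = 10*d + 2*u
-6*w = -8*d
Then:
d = 72/59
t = 0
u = 57/59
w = 96/59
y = -155/59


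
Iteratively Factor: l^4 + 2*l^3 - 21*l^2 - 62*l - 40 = (l + 4)*(l^3 - 2*l^2 - 13*l - 10) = (l - 5)*(l + 4)*(l^2 + 3*l + 2) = (l - 5)*(l + 1)*(l + 4)*(l + 2)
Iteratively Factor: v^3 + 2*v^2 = (v)*(v^2 + 2*v) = v^2*(v + 2)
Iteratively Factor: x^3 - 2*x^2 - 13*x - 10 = (x - 5)*(x^2 + 3*x + 2) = (x - 5)*(x + 1)*(x + 2)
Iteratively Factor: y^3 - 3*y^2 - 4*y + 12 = (y - 2)*(y^2 - y - 6) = (y - 2)*(y + 2)*(y - 3)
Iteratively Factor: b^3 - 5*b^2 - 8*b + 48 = (b + 3)*(b^2 - 8*b + 16) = (b - 4)*(b + 3)*(b - 4)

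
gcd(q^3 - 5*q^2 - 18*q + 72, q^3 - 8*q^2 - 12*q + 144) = q^2 - 2*q - 24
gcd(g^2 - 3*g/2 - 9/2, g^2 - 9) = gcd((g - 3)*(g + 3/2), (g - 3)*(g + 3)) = g - 3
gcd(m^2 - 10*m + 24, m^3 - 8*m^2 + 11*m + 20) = m - 4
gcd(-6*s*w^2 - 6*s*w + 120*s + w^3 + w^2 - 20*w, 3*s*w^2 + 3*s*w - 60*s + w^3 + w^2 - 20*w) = w^2 + w - 20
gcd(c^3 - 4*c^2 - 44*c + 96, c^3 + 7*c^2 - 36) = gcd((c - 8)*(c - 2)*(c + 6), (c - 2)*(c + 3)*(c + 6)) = c^2 + 4*c - 12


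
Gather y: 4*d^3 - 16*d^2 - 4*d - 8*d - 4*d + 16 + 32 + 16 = 4*d^3 - 16*d^2 - 16*d + 64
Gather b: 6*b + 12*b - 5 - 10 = 18*b - 15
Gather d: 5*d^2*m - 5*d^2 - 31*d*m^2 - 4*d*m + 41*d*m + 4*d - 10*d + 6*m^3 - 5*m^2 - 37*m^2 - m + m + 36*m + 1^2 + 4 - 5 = d^2*(5*m - 5) + d*(-31*m^2 + 37*m - 6) + 6*m^3 - 42*m^2 + 36*m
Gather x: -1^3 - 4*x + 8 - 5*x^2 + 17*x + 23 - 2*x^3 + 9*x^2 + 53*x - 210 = -2*x^3 + 4*x^2 + 66*x - 180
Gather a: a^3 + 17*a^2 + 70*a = a^3 + 17*a^2 + 70*a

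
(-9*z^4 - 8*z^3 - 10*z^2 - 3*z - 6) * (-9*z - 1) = 81*z^5 + 81*z^4 + 98*z^3 + 37*z^2 + 57*z + 6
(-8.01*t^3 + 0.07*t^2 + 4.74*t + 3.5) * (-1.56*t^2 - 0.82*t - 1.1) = 12.4956*t^5 + 6.459*t^4 + 1.3592*t^3 - 9.4238*t^2 - 8.084*t - 3.85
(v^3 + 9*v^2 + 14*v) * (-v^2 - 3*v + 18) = -v^5 - 12*v^4 - 23*v^3 + 120*v^2 + 252*v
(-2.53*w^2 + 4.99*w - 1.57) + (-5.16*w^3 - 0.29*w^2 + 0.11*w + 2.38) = -5.16*w^3 - 2.82*w^2 + 5.1*w + 0.81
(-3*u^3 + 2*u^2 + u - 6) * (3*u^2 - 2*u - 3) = -9*u^5 + 12*u^4 + 8*u^3 - 26*u^2 + 9*u + 18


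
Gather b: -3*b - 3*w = -3*b - 3*w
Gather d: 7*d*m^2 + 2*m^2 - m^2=7*d*m^2 + m^2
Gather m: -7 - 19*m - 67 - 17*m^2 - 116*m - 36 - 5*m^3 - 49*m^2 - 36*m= -5*m^3 - 66*m^2 - 171*m - 110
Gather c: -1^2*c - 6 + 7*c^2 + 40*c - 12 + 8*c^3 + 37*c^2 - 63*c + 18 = 8*c^3 + 44*c^2 - 24*c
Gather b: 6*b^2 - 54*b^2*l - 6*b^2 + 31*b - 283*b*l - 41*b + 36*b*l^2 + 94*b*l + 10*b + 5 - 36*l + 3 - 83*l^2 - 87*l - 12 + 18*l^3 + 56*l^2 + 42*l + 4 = -54*b^2*l + b*(36*l^2 - 189*l) + 18*l^3 - 27*l^2 - 81*l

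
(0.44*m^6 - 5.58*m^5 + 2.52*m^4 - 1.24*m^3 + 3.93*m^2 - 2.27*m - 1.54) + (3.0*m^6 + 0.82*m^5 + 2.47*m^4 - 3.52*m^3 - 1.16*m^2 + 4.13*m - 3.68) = 3.44*m^6 - 4.76*m^5 + 4.99*m^4 - 4.76*m^3 + 2.77*m^2 + 1.86*m - 5.22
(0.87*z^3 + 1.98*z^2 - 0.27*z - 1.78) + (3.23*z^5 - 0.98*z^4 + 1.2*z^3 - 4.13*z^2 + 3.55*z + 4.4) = 3.23*z^5 - 0.98*z^4 + 2.07*z^3 - 2.15*z^2 + 3.28*z + 2.62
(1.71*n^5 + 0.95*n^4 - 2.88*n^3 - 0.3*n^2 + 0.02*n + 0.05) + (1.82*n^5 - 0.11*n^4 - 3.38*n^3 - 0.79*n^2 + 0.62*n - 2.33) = 3.53*n^5 + 0.84*n^4 - 6.26*n^3 - 1.09*n^2 + 0.64*n - 2.28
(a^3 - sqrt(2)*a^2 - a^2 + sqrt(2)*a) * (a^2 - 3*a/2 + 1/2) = a^5 - 5*a^4/2 - sqrt(2)*a^4 + 2*a^3 + 5*sqrt(2)*a^3/2 - 2*sqrt(2)*a^2 - a^2/2 + sqrt(2)*a/2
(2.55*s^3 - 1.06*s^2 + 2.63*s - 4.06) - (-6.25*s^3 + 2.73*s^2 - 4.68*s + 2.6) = 8.8*s^3 - 3.79*s^2 + 7.31*s - 6.66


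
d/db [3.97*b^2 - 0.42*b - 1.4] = 7.94*b - 0.42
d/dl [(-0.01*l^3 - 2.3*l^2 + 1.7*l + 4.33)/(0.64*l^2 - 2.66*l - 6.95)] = (-0.0064*l^4 + 0.0531999999999999*l^3 + 5.2385*l^2 + 26.4276*l - 0.297199999999998)/(0.4096*l^4 - 3.4048*l^3 - 1.8204*l^2 + 36.974*l + 48.3025)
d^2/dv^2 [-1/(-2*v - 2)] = (v + 1)^(-3)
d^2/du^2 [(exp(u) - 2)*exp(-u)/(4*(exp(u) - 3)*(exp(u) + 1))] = (2*exp(5*u) - 12*exp(4*u) + 30*exp(3*u) - 13*exp(2*u) - 18*exp(u) - 9)*exp(-u)/(2*(exp(6*u) - 6*exp(5*u) + 3*exp(4*u) + 28*exp(3*u) - 9*exp(2*u) - 54*exp(u) - 27))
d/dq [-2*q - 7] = -2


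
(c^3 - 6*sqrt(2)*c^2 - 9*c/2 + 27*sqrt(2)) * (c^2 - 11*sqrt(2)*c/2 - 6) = c^5 - 23*sqrt(2)*c^4/2 + 111*c^3/2 + 351*sqrt(2)*c^2/4 - 270*c - 162*sqrt(2)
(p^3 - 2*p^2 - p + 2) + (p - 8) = p^3 - 2*p^2 - 6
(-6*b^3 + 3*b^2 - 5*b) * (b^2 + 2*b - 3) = -6*b^5 - 9*b^4 + 19*b^3 - 19*b^2 + 15*b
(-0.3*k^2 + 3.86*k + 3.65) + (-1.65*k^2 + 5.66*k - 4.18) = -1.95*k^2 + 9.52*k - 0.53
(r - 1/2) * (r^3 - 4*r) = r^4 - r^3/2 - 4*r^2 + 2*r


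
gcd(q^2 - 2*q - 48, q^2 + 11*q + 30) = q + 6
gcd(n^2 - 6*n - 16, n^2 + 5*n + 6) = n + 2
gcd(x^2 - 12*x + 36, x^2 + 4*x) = 1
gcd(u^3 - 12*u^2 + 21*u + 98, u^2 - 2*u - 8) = u + 2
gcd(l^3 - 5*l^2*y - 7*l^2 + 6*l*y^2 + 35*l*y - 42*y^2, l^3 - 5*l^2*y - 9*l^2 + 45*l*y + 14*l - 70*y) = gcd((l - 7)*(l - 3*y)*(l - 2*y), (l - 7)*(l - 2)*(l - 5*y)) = l - 7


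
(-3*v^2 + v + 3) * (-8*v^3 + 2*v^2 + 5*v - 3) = 24*v^5 - 14*v^4 - 37*v^3 + 20*v^2 + 12*v - 9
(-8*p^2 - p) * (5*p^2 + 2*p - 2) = -40*p^4 - 21*p^3 + 14*p^2 + 2*p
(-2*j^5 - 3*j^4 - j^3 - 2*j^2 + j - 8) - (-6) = -2*j^5 - 3*j^4 - j^3 - 2*j^2 + j - 2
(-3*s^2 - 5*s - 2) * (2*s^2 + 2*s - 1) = -6*s^4 - 16*s^3 - 11*s^2 + s + 2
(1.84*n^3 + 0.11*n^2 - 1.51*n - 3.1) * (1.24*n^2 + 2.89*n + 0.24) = 2.2816*n^5 + 5.454*n^4 - 1.1129*n^3 - 8.1815*n^2 - 9.3214*n - 0.744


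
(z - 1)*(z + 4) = z^2 + 3*z - 4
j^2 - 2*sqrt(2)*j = j*(j - 2*sqrt(2))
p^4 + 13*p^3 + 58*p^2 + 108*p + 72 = (p + 2)^2*(p + 3)*(p + 6)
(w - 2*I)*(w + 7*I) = w^2 + 5*I*w + 14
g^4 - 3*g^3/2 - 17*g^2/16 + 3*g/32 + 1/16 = (g - 2)*(g - 1/4)*(g + 1/4)*(g + 1/2)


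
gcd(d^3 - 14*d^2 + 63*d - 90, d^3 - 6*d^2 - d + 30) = d^2 - 8*d + 15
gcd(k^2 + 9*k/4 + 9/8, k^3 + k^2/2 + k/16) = 1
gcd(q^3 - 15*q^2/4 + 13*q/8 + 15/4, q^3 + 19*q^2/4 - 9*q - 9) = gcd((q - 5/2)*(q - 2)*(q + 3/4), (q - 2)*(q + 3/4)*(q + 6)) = q^2 - 5*q/4 - 3/2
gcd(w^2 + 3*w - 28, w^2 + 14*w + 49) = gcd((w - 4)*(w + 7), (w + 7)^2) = w + 7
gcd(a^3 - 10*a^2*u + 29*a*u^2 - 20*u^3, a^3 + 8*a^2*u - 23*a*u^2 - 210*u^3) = -a + 5*u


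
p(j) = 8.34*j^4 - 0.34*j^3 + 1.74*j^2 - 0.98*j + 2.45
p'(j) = 33.36*j^3 - 1.02*j^2 + 3.48*j - 0.98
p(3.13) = 806.47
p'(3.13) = 1022.88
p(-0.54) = 4.25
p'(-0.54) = -8.41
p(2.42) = 291.49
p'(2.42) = 474.26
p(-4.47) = 3401.60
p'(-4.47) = -3016.45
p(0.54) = 3.08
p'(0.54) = 5.85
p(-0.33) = 3.07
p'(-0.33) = -3.44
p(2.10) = 167.11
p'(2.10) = 310.78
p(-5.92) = 10383.38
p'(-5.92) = -6978.68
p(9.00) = 54605.45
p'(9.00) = 24267.16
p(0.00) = 2.45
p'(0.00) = -0.98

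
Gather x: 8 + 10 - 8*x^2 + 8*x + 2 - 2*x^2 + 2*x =-10*x^2 + 10*x + 20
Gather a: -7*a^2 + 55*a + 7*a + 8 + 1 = -7*a^2 + 62*a + 9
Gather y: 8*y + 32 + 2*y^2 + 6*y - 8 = 2*y^2 + 14*y + 24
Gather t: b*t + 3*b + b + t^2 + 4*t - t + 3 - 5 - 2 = 4*b + t^2 + t*(b + 3) - 4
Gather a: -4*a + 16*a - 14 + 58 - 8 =12*a + 36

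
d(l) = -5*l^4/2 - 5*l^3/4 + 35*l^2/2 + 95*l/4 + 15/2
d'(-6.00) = 1838.75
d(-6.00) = -2475.00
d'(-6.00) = 1838.75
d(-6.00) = -2475.00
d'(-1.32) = -5.98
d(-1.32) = 1.93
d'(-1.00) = -5.00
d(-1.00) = 0.00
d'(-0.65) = 2.16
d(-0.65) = -0.65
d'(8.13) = -5313.24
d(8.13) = -10236.43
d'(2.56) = -79.00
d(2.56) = 54.64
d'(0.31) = 33.94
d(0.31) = 16.48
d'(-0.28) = 13.88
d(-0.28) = 2.23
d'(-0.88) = -3.14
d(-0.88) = -0.50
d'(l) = -10*l^3 - 15*l^2/4 + 35*l + 95/4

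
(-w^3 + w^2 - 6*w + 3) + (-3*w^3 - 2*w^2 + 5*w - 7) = -4*w^3 - w^2 - w - 4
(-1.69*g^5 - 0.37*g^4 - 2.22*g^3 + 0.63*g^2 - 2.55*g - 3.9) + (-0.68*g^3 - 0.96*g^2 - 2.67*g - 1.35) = -1.69*g^5 - 0.37*g^4 - 2.9*g^3 - 0.33*g^2 - 5.22*g - 5.25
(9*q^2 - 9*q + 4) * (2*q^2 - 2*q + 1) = 18*q^4 - 36*q^3 + 35*q^2 - 17*q + 4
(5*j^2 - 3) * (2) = 10*j^2 - 6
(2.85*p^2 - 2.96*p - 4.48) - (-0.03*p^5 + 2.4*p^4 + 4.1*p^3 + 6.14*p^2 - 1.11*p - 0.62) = 0.03*p^5 - 2.4*p^4 - 4.1*p^3 - 3.29*p^2 - 1.85*p - 3.86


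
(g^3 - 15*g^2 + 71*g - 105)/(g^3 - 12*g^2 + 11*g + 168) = (g^2 - 8*g + 15)/(g^2 - 5*g - 24)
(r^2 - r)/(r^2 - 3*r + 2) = r/(r - 2)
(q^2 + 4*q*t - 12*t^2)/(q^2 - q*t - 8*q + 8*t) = (q^2 + 4*q*t - 12*t^2)/(q^2 - q*t - 8*q + 8*t)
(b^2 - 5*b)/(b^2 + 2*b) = (b - 5)/(b + 2)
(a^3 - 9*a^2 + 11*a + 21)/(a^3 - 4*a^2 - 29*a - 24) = (a^2 - 10*a + 21)/(a^2 - 5*a - 24)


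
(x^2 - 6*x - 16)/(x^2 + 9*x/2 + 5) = 2*(x - 8)/(2*x + 5)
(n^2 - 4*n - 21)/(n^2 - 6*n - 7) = (n + 3)/(n + 1)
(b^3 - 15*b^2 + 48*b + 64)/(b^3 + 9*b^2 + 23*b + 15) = (b^2 - 16*b + 64)/(b^2 + 8*b + 15)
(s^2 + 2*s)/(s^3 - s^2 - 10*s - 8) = s/(s^2 - 3*s - 4)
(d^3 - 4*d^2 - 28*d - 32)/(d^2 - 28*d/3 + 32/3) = 3*(d^2 + 4*d + 4)/(3*d - 4)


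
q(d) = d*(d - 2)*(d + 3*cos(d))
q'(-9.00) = 456.07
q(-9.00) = -1161.61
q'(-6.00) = 51.44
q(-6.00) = -149.74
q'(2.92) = 0.89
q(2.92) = -0.02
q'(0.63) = -1.60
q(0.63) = -2.64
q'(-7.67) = 416.40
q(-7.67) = -528.17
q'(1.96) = 1.72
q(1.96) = -0.06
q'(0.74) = -0.58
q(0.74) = -2.76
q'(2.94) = 1.11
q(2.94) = 0.00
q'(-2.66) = 68.55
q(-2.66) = -65.93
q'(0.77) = -0.31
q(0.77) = -2.77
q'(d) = d*(1 - 3*sin(d))*(d - 2) + d*(d + 3*cos(d)) + (d - 2)*(d + 3*cos(d))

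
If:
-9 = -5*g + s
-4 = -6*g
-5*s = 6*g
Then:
No Solution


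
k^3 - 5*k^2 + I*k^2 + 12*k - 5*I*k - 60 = (k - 5)*(k - 3*I)*(k + 4*I)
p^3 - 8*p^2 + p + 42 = (p - 7)*(p - 3)*(p + 2)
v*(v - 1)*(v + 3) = v^3 + 2*v^2 - 3*v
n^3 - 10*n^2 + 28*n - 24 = (n - 6)*(n - 2)^2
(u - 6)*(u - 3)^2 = u^3 - 12*u^2 + 45*u - 54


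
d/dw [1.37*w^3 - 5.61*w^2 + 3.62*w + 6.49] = 4.11*w^2 - 11.22*w + 3.62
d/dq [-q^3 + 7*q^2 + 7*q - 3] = -3*q^2 + 14*q + 7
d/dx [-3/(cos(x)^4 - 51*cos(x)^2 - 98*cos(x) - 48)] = 6*(-2*cos(x)^3 + 51*cos(x) + 49)*sin(x)/((cos(x) + 1)^4*(sin(x)^2 + 2*cos(x) + 47)^2)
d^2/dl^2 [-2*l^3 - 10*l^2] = -12*l - 20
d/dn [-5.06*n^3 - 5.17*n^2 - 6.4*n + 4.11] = -15.18*n^2 - 10.34*n - 6.4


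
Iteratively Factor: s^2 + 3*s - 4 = (s + 4)*(s - 1)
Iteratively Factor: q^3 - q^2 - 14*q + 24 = (q - 3)*(q^2 + 2*q - 8) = (q - 3)*(q + 4)*(q - 2)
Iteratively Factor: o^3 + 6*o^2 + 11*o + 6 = (o + 3)*(o^2 + 3*o + 2) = (o + 1)*(o + 3)*(o + 2)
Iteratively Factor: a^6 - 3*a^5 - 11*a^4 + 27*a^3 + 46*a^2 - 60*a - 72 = (a - 3)*(a^5 - 11*a^3 - 6*a^2 + 28*a + 24) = (a - 3)*(a + 2)*(a^4 - 2*a^3 - 7*a^2 + 8*a + 12) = (a - 3)^2*(a + 2)*(a^3 + a^2 - 4*a - 4) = (a - 3)^2*(a + 2)^2*(a^2 - a - 2) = (a - 3)^2*(a - 2)*(a + 2)^2*(a + 1)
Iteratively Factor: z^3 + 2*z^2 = (z)*(z^2 + 2*z) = z*(z + 2)*(z)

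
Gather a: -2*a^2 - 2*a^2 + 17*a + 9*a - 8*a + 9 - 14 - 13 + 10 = -4*a^2 + 18*a - 8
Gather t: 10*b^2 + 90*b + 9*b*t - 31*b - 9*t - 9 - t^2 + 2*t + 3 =10*b^2 + 59*b - t^2 + t*(9*b - 7) - 6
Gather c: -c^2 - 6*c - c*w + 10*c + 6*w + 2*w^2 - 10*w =-c^2 + c*(4 - w) + 2*w^2 - 4*w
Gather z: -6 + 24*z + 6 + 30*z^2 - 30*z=30*z^2 - 6*z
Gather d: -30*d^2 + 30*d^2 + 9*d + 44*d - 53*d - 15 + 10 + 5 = 0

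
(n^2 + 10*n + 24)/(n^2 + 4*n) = (n + 6)/n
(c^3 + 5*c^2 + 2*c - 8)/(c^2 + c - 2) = c + 4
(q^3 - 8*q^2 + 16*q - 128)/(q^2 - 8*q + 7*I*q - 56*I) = (q^2 + 16)/(q + 7*I)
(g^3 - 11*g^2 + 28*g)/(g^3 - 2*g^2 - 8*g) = (g - 7)/(g + 2)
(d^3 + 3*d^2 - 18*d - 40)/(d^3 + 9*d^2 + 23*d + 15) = (d^2 - 2*d - 8)/(d^2 + 4*d + 3)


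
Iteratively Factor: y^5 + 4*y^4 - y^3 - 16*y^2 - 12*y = (y + 1)*(y^4 + 3*y^3 - 4*y^2 - 12*y) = y*(y + 1)*(y^3 + 3*y^2 - 4*y - 12) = y*(y + 1)*(y + 3)*(y^2 - 4) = y*(y + 1)*(y + 2)*(y + 3)*(y - 2)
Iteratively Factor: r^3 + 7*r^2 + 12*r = (r + 3)*(r^2 + 4*r) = r*(r + 3)*(r + 4)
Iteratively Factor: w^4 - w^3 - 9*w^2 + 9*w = (w - 3)*(w^3 + 2*w^2 - 3*w) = w*(w - 3)*(w^2 + 2*w - 3) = w*(w - 3)*(w - 1)*(w + 3)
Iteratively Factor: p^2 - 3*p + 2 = (p - 2)*(p - 1)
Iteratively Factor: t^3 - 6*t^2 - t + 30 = (t - 3)*(t^2 - 3*t - 10) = (t - 5)*(t - 3)*(t + 2)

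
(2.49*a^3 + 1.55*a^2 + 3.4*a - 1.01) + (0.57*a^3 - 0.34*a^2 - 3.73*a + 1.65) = 3.06*a^3 + 1.21*a^2 - 0.33*a + 0.64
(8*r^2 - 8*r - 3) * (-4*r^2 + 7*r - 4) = -32*r^4 + 88*r^3 - 76*r^2 + 11*r + 12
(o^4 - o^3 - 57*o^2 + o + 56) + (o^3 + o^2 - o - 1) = o^4 - 56*o^2 + 55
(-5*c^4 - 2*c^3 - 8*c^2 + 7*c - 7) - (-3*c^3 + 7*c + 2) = -5*c^4 + c^3 - 8*c^2 - 9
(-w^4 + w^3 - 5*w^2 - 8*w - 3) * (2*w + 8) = -2*w^5 - 6*w^4 - 2*w^3 - 56*w^2 - 70*w - 24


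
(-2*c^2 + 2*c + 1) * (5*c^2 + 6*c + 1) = -10*c^4 - 2*c^3 + 15*c^2 + 8*c + 1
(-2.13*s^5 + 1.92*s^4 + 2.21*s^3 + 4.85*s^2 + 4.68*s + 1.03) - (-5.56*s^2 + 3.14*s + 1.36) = -2.13*s^5 + 1.92*s^4 + 2.21*s^3 + 10.41*s^2 + 1.54*s - 0.33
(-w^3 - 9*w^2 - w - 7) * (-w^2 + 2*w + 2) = w^5 + 7*w^4 - 19*w^3 - 13*w^2 - 16*w - 14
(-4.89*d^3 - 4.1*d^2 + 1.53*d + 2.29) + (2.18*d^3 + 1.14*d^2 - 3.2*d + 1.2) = -2.71*d^3 - 2.96*d^2 - 1.67*d + 3.49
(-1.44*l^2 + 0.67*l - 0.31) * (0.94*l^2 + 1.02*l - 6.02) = -1.3536*l^4 - 0.839*l^3 + 9.0608*l^2 - 4.3496*l + 1.8662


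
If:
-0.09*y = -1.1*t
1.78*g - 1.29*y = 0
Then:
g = 0.724719101123595*y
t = 0.0818181818181818*y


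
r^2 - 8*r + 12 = (r - 6)*(r - 2)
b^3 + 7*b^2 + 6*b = b*(b + 1)*(b + 6)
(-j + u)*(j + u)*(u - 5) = -j^2*u + 5*j^2 + u^3 - 5*u^2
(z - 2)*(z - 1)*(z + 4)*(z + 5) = z^4 + 6*z^3 - 5*z^2 - 42*z + 40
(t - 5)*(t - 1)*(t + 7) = t^3 + t^2 - 37*t + 35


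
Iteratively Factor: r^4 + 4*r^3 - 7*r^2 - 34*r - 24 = (r - 3)*(r^3 + 7*r^2 + 14*r + 8) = (r - 3)*(r + 2)*(r^2 + 5*r + 4) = (r - 3)*(r + 1)*(r + 2)*(r + 4)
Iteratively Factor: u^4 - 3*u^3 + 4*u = (u - 2)*(u^3 - u^2 - 2*u) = (u - 2)^2*(u^2 + u) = u*(u - 2)^2*(u + 1)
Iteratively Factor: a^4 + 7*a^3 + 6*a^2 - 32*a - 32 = (a - 2)*(a^3 + 9*a^2 + 24*a + 16) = (a - 2)*(a + 4)*(a^2 + 5*a + 4) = (a - 2)*(a + 1)*(a + 4)*(a + 4)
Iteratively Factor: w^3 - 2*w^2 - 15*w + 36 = (w - 3)*(w^2 + w - 12) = (w - 3)*(w + 4)*(w - 3)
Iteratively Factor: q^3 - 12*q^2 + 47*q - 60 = (q - 5)*(q^2 - 7*q + 12) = (q - 5)*(q - 3)*(q - 4)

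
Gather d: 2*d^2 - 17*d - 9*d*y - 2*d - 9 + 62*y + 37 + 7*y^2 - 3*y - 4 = 2*d^2 + d*(-9*y - 19) + 7*y^2 + 59*y + 24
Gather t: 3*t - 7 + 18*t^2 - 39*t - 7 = 18*t^2 - 36*t - 14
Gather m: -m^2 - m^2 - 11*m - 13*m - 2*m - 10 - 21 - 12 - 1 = -2*m^2 - 26*m - 44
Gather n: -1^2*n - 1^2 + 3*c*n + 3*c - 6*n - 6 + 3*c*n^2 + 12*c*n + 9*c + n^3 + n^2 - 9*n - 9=12*c + n^3 + n^2*(3*c + 1) + n*(15*c - 16) - 16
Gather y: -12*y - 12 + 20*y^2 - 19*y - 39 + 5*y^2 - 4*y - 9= 25*y^2 - 35*y - 60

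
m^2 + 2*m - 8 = (m - 2)*(m + 4)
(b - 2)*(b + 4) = b^2 + 2*b - 8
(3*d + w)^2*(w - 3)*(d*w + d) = 9*d^3*w^2 - 18*d^3*w - 27*d^3 + 6*d^2*w^3 - 12*d^2*w^2 - 18*d^2*w + d*w^4 - 2*d*w^3 - 3*d*w^2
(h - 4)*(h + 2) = h^2 - 2*h - 8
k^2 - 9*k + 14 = (k - 7)*(k - 2)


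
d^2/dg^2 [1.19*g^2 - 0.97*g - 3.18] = 2.38000000000000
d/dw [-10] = 0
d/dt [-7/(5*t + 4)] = 35/(5*t + 4)^2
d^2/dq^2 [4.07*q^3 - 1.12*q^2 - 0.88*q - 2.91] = 24.42*q - 2.24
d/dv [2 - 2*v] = -2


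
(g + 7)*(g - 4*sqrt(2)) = g^2 - 4*sqrt(2)*g + 7*g - 28*sqrt(2)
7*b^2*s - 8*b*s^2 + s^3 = s*(-7*b + s)*(-b + s)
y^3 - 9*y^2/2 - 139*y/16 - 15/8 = (y - 6)*(y + 1/4)*(y + 5/4)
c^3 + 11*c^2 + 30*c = c*(c + 5)*(c + 6)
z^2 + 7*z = z*(z + 7)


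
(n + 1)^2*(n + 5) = n^3 + 7*n^2 + 11*n + 5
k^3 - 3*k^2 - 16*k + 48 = (k - 4)*(k - 3)*(k + 4)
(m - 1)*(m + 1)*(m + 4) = m^3 + 4*m^2 - m - 4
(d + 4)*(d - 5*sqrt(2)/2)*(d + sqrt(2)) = d^3 - 3*sqrt(2)*d^2/2 + 4*d^2 - 6*sqrt(2)*d - 5*d - 20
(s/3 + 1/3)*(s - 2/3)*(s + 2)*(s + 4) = s^4/3 + 19*s^3/9 + 28*s^2/9 - 4*s/9 - 16/9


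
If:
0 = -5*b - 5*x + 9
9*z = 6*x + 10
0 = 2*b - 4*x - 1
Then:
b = 41/30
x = 13/30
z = 7/5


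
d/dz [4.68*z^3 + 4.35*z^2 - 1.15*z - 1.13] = 14.04*z^2 + 8.7*z - 1.15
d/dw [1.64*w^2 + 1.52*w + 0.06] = 3.28*w + 1.52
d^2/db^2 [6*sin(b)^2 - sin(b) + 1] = sin(b) + 12*cos(2*b)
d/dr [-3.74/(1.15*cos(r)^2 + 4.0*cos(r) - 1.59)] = -(8.602*cos(r) + 14.96)*sin(r)/(1.15*cos(r)^2 + 4.0*cos(r) - 1.59)^2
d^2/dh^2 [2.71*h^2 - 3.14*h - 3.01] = 5.42000000000000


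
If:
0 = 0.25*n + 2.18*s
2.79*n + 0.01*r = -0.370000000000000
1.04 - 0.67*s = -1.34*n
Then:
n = -0.73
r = 167.79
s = 0.08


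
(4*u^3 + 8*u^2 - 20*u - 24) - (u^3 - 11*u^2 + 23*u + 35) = 3*u^3 + 19*u^2 - 43*u - 59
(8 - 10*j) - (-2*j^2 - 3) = 2*j^2 - 10*j + 11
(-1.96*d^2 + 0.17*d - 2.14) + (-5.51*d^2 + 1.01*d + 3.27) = -7.47*d^2 + 1.18*d + 1.13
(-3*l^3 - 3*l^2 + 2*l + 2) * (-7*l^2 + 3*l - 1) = 21*l^5 + 12*l^4 - 20*l^3 - 5*l^2 + 4*l - 2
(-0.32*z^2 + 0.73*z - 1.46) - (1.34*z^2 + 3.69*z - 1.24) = -1.66*z^2 - 2.96*z - 0.22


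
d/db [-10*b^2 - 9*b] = -20*b - 9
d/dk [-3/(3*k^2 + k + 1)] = 3*(6*k + 1)/(3*k^2 + k + 1)^2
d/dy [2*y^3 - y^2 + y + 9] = 6*y^2 - 2*y + 1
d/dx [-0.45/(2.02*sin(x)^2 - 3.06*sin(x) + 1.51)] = (1.818*sin(x) - 1.377)*cos(x)/(2.02*sin(x)^2 - 3.06*sin(x) + 1.51)^2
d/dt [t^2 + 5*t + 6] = 2*t + 5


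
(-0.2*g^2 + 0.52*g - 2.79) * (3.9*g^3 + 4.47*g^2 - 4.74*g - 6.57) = -0.78*g^5 + 1.134*g^4 - 7.6086*g^3 - 13.6221*g^2 + 9.8082*g + 18.3303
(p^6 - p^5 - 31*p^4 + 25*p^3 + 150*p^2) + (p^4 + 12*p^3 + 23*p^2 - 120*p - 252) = p^6 - p^5 - 30*p^4 + 37*p^3 + 173*p^2 - 120*p - 252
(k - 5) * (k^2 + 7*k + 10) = k^3 + 2*k^2 - 25*k - 50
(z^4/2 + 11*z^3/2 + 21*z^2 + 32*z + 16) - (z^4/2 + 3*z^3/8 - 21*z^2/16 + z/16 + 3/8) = 41*z^3/8 + 357*z^2/16 + 511*z/16 + 125/8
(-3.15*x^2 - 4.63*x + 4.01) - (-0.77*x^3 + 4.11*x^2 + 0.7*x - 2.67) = 0.77*x^3 - 7.26*x^2 - 5.33*x + 6.68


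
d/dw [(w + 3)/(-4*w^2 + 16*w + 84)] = 1/(4*(w^2 - 14*w + 49))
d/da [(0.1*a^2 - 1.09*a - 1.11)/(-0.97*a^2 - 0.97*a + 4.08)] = (-1.1543*a^2 - 1.3374*a - 5.5239)/(0.9409*a^4 + 1.8818*a^3 - 6.9743*a^2 - 7.9152*a + 16.6464)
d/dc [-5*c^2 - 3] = -10*c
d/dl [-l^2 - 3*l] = -2*l - 3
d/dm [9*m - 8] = 9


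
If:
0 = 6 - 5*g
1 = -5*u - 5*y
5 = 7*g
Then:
No Solution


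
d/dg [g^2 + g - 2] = 2*g + 1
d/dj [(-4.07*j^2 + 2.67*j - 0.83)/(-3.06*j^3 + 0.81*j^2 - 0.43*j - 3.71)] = (-12.4542*j^4 + 16.3404*j^3 - 8.032*j^2 + 31.544*j - 10.2626)/(9.3636*j^6 - 4.9572*j^5 + 3.2877*j^4 + 22.0086*j^3 - 5.8253*j^2 + 3.1906*j + 13.7641)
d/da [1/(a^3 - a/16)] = 16*(1 - 48*a^2)/(a^2*(16*a^2 - 1)^2)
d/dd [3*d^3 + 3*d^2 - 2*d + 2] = 9*d^2 + 6*d - 2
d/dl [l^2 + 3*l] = 2*l + 3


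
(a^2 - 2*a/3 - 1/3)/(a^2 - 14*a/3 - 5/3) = (a - 1)/(a - 5)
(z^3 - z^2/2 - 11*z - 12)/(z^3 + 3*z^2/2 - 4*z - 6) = (z - 4)/(z - 2)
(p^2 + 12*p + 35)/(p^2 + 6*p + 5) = (p + 7)/(p + 1)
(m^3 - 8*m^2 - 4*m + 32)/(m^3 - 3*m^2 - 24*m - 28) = (m^2 - 10*m + 16)/(m^2 - 5*m - 14)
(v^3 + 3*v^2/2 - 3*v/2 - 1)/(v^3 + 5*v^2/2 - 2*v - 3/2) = (v + 2)/(v + 3)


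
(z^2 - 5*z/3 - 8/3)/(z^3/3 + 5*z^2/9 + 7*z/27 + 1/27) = 9*(3*z - 8)/(9*z^2 + 6*z + 1)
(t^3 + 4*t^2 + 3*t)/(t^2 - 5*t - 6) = t*(t + 3)/(t - 6)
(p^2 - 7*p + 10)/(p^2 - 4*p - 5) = (p - 2)/(p + 1)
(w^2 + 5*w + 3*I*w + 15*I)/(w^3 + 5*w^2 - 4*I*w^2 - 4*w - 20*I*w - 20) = (w + 3*I)/(w^2 - 4*I*w - 4)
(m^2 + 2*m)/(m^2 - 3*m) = (m + 2)/(m - 3)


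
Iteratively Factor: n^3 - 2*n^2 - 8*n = (n - 4)*(n^2 + 2*n) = (n - 4)*(n + 2)*(n)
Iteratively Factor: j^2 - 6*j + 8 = (j - 4)*(j - 2)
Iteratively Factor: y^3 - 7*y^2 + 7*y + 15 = (y + 1)*(y^2 - 8*y + 15) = (y - 5)*(y + 1)*(y - 3)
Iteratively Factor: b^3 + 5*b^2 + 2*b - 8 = (b + 2)*(b^2 + 3*b - 4) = (b + 2)*(b + 4)*(b - 1)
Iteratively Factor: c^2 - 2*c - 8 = (c - 4)*(c + 2)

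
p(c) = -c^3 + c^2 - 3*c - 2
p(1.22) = -5.99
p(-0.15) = -1.52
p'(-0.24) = -3.65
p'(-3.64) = -50.03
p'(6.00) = -99.00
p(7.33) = -364.09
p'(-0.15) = -3.37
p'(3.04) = -24.64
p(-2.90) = 39.50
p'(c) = -3*c^2 + 2*c - 3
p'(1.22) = -5.03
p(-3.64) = 70.40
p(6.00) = -200.00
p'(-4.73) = -79.58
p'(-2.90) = -34.03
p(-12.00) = 1906.00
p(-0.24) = -1.21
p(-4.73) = 140.39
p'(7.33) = -149.53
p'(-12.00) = -459.00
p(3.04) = -29.97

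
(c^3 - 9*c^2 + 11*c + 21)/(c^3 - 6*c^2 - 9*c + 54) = (c^2 - 6*c - 7)/(c^2 - 3*c - 18)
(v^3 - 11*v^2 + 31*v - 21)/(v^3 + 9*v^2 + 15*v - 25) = (v^2 - 10*v + 21)/(v^2 + 10*v + 25)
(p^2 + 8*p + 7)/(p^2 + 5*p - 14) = (p + 1)/(p - 2)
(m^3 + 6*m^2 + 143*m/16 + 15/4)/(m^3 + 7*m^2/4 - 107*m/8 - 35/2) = (4*m + 3)/(2*(2*m - 7))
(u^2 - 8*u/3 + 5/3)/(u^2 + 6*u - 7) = (u - 5/3)/(u + 7)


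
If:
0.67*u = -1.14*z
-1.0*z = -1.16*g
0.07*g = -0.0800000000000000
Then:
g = -1.14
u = 2.26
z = -1.33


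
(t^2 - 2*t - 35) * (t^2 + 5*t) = t^4 + 3*t^3 - 45*t^2 - 175*t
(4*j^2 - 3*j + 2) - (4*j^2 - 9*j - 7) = 6*j + 9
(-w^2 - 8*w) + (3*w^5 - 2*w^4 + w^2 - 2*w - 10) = 3*w^5 - 2*w^4 - 10*w - 10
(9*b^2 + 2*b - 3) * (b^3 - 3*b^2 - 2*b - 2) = 9*b^5 - 25*b^4 - 27*b^3 - 13*b^2 + 2*b + 6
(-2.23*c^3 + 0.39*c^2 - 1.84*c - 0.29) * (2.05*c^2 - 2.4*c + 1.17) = -4.5715*c^5 + 6.1515*c^4 - 7.3171*c^3 + 4.2778*c^2 - 1.4568*c - 0.3393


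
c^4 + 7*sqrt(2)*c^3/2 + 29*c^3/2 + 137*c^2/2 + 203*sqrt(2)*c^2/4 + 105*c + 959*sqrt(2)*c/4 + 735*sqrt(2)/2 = (c + 7/2)*(c + 5)*(c + 6)*(c + 7*sqrt(2)/2)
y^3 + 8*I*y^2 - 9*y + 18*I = (y - I)*(y + 3*I)*(y + 6*I)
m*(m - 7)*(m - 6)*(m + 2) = m^4 - 11*m^3 + 16*m^2 + 84*m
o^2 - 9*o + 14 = (o - 7)*(o - 2)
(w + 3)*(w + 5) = w^2 + 8*w + 15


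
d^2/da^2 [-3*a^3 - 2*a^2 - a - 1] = -18*a - 4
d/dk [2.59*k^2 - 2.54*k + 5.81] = 5.18*k - 2.54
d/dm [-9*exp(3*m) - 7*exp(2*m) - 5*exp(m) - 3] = (-27*exp(2*m) - 14*exp(m) - 5)*exp(m)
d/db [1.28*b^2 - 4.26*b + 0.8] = 2.56*b - 4.26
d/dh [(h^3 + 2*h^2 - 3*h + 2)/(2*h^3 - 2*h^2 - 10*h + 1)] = (-6*h^4 - 8*h^3 - 35*h^2 + 12*h + 17)/(4*h^6 - 8*h^5 - 36*h^4 + 44*h^3 + 96*h^2 - 20*h + 1)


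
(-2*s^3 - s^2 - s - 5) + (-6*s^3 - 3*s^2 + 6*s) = -8*s^3 - 4*s^2 + 5*s - 5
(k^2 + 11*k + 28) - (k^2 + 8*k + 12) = 3*k + 16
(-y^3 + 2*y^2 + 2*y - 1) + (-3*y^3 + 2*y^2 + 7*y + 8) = -4*y^3 + 4*y^2 + 9*y + 7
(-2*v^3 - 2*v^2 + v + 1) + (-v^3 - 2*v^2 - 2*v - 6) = -3*v^3 - 4*v^2 - v - 5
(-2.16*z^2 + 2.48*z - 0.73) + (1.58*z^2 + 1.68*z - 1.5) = -0.58*z^2 + 4.16*z - 2.23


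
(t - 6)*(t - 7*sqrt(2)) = t^2 - 7*sqrt(2)*t - 6*t + 42*sqrt(2)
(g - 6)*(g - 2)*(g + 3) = g^3 - 5*g^2 - 12*g + 36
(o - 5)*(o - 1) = o^2 - 6*o + 5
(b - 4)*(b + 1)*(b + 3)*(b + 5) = b^4 + 5*b^3 - 13*b^2 - 77*b - 60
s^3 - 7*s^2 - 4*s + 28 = (s - 7)*(s - 2)*(s + 2)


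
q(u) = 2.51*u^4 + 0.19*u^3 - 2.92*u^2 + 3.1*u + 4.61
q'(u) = 10.04*u^3 + 0.57*u^2 - 5.84*u + 3.1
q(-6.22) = 3583.58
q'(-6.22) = -2354.57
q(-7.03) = 5902.98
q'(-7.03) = -3415.86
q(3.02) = 201.36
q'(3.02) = 267.20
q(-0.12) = 4.20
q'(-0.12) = 3.79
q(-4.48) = 926.11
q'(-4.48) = -862.05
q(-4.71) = 1140.64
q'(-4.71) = -1005.80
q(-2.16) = 37.01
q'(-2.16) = -82.81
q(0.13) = 4.96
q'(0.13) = 2.37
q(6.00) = 3212.09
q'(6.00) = 2157.22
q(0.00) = 4.61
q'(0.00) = 3.10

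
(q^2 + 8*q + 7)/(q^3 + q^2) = (q + 7)/q^2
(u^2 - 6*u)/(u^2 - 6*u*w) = (u - 6)/(u - 6*w)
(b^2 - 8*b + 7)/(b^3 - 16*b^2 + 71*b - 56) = 1/(b - 8)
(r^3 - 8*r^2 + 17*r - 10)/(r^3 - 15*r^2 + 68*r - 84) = (r^2 - 6*r + 5)/(r^2 - 13*r + 42)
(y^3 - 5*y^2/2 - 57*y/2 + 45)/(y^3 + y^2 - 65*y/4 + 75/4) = 2*(y - 6)/(2*y - 5)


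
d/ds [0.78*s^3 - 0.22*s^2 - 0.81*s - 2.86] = 2.34*s^2 - 0.44*s - 0.81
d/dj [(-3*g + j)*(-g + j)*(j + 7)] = 3*g^2 - 8*g*j - 28*g + 3*j^2 + 14*j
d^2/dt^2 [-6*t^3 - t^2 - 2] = -36*t - 2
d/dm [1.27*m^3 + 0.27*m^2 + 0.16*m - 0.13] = 3.81*m^2 + 0.54*m + 0.16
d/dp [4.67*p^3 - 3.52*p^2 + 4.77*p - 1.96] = 14.01*p^2 - 7.04*p + 4.77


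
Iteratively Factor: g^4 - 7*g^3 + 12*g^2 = (g)*(g^3 - 7*g^2 + 12*g) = g*(g - 3)*(g^2 - 4*g) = g*(g - 4)*(g - 3)*(g)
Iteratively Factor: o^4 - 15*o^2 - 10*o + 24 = (o + 3)*(o^3 - 3*o^2 - 6*o + 8) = (o - 1)*(o + 3)*(o^2 - 2*o - 8) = (o - 4)*(o - 1)*(o + 3)*(o + 2)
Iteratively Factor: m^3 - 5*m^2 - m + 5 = (m + 1)*(m^2 - 6*m + 5) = (m - 1)*(m + 1)*(m - 5)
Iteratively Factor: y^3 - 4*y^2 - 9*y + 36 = (y - 4)*(y^2 - 9) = (y - 4)*(y - 3)*(y + 3)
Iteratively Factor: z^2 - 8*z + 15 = (z - 3)*(z - 5)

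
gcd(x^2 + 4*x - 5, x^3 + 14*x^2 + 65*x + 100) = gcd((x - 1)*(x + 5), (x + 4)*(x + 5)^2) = x + 5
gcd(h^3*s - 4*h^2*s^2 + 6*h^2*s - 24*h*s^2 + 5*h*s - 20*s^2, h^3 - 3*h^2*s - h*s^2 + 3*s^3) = 1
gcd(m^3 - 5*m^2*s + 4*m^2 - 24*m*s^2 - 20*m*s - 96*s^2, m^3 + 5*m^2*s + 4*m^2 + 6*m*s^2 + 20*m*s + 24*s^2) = m^2 + 3*m*s + 4*m + 12*s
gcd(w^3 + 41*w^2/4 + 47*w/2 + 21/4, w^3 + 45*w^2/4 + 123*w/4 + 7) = w^2 + 29*w/4 + 7/4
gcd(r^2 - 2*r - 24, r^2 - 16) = r + 4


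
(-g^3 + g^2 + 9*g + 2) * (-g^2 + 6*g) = g^5 - 7*g^4 - 3*g^3 + 52*g^2 + 12*g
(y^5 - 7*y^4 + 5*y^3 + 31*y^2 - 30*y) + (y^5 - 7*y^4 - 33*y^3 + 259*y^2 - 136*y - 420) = 2*y^5 - 14*y^4 - 28*y^3 + 290*y^2 - 166*y - 420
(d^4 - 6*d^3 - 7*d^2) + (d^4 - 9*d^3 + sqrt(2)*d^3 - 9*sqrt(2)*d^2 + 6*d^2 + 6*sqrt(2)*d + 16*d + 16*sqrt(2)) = 2*d^4 - 15*d^3 + sqrt(2)*d^3 - 9*sqrt(2)*d^2 - d^2 + 6*sqrt(2)*d + 16*d + 16*sqrt(2)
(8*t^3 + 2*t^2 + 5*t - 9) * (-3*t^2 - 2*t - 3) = -24*t^5 - 22*t^4 - 43*t^3 + 11*t^2 + 3*t + 27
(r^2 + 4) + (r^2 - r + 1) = 2*r^2 - r + 5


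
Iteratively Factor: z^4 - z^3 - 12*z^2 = (z - 4)*(z^3 + 3*z^2) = z*(z - 4)*(z^2 + 3*z) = z^2*(z - 4)*(z + 3)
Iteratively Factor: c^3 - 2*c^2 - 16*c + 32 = (c - 4)*(c^2 + 2*c - 8) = (c - 4)*(c - 2)*(c + 4)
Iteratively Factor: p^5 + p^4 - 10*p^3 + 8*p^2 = (p - 2)*(p^4 + 3*p^3 - 4*p^2) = p*(p - 2)*(p^3 + 3*p^2 - 4*p) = p*(p - 2)*(p + 4)*(p^2 - p) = p*(p - 2)*(p - 1)*(p + 4)*(p)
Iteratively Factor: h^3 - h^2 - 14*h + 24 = (h - 2)*(h^2 + h - 12) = (h - 2)*(h + 4)*(h - 3)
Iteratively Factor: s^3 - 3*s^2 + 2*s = (s)*(s^2 - 3*s + 2) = s*(s - 2)*(s - 1)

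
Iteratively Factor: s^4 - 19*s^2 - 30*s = (s)*(s^3 - 19*s - 30) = s*(s + 3)*(s^2 - 3*s - 10) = s*(s + 2)*(s + 3)*(s - 5)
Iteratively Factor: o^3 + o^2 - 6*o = (o + 3)*(o^2 - 2*o) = o*(o + 3)*(o - 2)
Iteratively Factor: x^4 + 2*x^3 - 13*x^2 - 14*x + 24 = (x - 1)*(x^3 + 3*x^2 - 10*x - 24) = (x - 1)*(x + 2)*(x^2 + x - 12) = (x - 3)*(x - 1)*(x + 2)*(x + 4)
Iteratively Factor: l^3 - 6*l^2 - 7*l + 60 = (l - 5)*(l^2 - l - 12) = (l - 5)*(l + 3)*(l - 4)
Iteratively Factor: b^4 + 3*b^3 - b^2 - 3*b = (b + 3)*(b^3 - b) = b*(b + 3)*(b^2 - 1) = b*(b - 1)*(b + 3)*(b + 1)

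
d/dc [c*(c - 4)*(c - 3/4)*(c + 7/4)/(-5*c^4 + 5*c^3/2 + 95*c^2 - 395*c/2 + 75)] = (-80*c^6 + 876*c^5 - 5027*c^4 + 9336*c^3 - 797*c^2 - 5100*c + 2520)/(40*(4*c^8 - 4*c^7 - 151*c^6 + 392*c^5 + 1166*c^4 - 5944*c^3 + 8521*c^2 - 4740*c + 900))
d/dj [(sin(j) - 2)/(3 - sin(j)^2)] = (sin(j)^2 - 4*sin(j) + 3)*cos(j)/(sin(j)^2 - 3)^2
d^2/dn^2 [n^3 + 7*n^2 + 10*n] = 6*n + 14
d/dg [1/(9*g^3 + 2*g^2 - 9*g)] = (-27*g^2 - 4*g + 9)/(g^2*(9*g^2 + 2*g - 9)^2)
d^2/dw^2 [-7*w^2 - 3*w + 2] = -14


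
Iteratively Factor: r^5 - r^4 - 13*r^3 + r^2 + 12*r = (r + 3)*(r^4 - 4*r^3 - r^2 + 4*r) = (r + 1)*(r + 3)*(r^3 - 5*r^2 + 4*r) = r*(r + 1)*(r + 3)*(r^2 - 5*r + 4) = r*(r - 1)*(r + 1)*(r + 3)*(r - 4)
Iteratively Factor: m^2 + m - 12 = (m - 3)*(m + 4)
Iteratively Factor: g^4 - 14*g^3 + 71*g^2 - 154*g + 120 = (g - 3)*(g^3 - 11*g^2 + 38*g - 40) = (g - 4)*(g - 3)*(g^2 - 7*g + 10) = (g - 5)*(g - 4)*(g - 3)*(g - 2)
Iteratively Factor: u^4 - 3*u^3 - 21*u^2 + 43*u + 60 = (u - 5)*(u^3 + 2*u^2 - 11*u - 12) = (u - 5)*(u + 1)*(u^2 + u - 12) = (u - 5)*(u - 3)*(u + 1)*(u + 4)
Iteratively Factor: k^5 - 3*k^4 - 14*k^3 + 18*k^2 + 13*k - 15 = (k + 3)*(k^4 - 6*k^3 + 4*k^2 + 6*k - 5) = (k + 1)*(k + 3)*(k^3 - 7*k^2 + 11*k - 5) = (k - 1)*(k + 1)*(k + 3)*(k^2 - 6*k + 5) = (k - 1)^2*(k + 1)*(k + 3)*(k - 5)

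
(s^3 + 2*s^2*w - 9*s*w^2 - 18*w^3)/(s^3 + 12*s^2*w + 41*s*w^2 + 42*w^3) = (s - 3*w)/(s + 7*w)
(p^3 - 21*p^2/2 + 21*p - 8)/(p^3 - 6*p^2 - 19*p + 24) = (p^2 - 5*p/2 + 1)/(p^2 + 2*p - 3)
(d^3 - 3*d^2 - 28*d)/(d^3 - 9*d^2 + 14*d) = (d + 4)/(d - 2)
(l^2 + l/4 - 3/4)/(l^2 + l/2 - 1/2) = (4*l - 3)/(2*(2*l - 1))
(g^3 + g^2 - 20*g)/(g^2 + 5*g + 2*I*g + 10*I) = g*(g - 4)/(g + 2*I)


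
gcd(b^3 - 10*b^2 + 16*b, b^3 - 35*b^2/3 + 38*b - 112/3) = b - 2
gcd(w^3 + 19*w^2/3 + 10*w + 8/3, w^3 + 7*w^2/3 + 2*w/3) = w^2 + 7*w/3 + 2/3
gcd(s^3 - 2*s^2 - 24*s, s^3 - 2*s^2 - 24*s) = s^3 - 2*s^2 - 24*s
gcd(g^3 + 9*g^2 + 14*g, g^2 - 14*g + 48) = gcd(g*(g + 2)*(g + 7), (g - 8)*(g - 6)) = 1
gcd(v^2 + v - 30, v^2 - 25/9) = 1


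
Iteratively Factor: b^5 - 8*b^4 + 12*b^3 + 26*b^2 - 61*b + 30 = (b - 1)*(b^4 - 7*b^3 + 5*b^2 + 31*b - 30) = (b - 1)*(b + 2)*(b^3 - 9*b^2 + 23*b - 15) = (b - 1)^2*(b + 2)*(b^2 - 8*b + 15) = (b - 3)*(b - 1)^2*(b + 2)*(b - 5)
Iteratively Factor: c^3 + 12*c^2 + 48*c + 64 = (c + 4)*(c^2 + 8*c + 16) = (c + 4)^2*(c + 4)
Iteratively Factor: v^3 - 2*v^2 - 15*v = (v - 5)*(v^2 + 3*v) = (v - 5)*(v + 3)*(v)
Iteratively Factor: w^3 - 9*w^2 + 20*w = (w)*(w^2 - 9*w + 20) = w*(w - 4)*(w - 5)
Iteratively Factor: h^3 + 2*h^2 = (h)*(h^2 + 2*h) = h*(h + 2)*(h)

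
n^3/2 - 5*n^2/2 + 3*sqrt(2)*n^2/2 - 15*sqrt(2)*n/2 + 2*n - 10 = (n/2 + sqrt(2)/2)*(n - 5)*(n + 2*sqrt(2))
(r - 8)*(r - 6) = r^2 - 14*r + 48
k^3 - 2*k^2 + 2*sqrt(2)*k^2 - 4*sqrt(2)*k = k*(k - 2)*(k + 2*sqrt(2))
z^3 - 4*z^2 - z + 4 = (z - 4)*(z - 1)*(z + 1)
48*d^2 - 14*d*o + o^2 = (-8*d + o)*(-6*d + o)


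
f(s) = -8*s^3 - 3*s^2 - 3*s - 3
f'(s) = -24*s^2 - 6*s - 3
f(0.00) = -3.00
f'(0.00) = -3.00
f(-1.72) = 33.99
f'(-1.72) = -63.68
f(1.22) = -25.65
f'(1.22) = -46.04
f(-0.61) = -0.47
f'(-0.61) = -8.27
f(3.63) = -436.08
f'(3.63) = -341.03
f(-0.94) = 3.81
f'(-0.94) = -18.57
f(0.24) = -4.00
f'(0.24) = -5.82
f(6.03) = -1884.22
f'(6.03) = -911.84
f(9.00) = -6105.00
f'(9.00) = -2001.00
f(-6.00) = 1635.00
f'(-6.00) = -831.00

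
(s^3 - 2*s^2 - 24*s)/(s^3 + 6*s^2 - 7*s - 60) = s*(s - 6)/(s^2 + 2*s - 15)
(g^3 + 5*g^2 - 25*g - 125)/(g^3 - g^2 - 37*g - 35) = (g^2 - 25)/(g^2 - 6*g - 7)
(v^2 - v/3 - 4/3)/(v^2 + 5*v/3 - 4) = (v + 1)/(v + 3)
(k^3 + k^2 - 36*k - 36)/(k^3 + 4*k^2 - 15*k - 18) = (k - 6)/(k - 3)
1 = 1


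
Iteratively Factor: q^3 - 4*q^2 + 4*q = (q - 2)*(q^2 - 2*q) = q*(q - 2)*(q - 2)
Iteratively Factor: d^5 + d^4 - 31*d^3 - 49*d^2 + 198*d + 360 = (d - 3)*(d^4 + 4*d^3 - 19*d^2 - 106*d - 120) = (d - 3)*(d + 2)*(d^3 + 2*d^2 - 23*d - 60) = (d - 3)*(d + 2)*(d + 4)*(d^2 - 2*d - 15) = (d - 3)*(d + 2)*(d + 3)*(d + 4)*(d - 5)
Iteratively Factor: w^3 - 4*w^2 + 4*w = (w - 2)*(w^2 - 2*w) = w*(w - 2)*(w - 2)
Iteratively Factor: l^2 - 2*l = (l - 2)*(l)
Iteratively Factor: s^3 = (s)*(s^2) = s^2*(s)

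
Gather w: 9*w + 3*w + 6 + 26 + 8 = 12*w + 40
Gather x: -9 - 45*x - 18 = -45*x - 27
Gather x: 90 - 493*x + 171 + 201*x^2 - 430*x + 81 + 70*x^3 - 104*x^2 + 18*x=70*x^3 + 97*x^2 - 905*x + 342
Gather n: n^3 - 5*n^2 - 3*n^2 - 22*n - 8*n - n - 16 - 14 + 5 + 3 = n^3 - 8*n^2 - 31*n - 22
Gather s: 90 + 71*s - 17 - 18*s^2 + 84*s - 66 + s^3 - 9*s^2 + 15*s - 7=s^3 - 27*s^2 + 170*s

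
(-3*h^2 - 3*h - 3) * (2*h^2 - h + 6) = -6*h^4 - 3*h^3 - 21*h^2 - 15*h - 18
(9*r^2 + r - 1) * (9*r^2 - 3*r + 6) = 81*r^4 - 18*r^3 + 42*r^2 + 9*r - 6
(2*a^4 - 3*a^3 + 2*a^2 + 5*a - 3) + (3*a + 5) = 2*a^4 - 3*a^3 + 2*a^2 + 8*a + 2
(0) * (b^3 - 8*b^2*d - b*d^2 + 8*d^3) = 0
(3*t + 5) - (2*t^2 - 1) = -2*t^2 + 3*t + 6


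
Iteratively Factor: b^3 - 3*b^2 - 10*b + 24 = (b - 4)*(b^2 + b - 6) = (b - 4)*(b - 2)*(b + 3)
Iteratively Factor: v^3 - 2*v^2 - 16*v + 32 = (v - 4)*(v^2 + 2*v - 8) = (v - 4)*(v + 4)*(v - 2)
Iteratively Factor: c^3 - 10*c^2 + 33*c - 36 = (c - 3)*(c^2 - 7*c + 12) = (c - 3)^2*(c - 4)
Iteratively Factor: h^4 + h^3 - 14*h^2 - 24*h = (h + 2)*(h^3 - h^2 - 12*h) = (h + 2)*(h + 3)*(h^2 - 4*h) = (h - 4)*(h + 2)*(h + 3)*(h)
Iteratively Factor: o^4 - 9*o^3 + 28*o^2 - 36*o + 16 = (o - 4)*(o^3 - 5*o^2 + 8*o - 4) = (o - 4)*(o - 2)*(o^2 - 3*o + 2) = (o - 4)*(o - 2)*(o - 1)*(o - 2)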